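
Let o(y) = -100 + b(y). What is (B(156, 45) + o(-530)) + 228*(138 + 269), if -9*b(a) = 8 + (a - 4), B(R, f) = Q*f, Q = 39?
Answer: 850585/9 ≈ 94510.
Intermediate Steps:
B(R, f) = 39*f
b(a) = -4/9 - a/9 (b(a) = -(8 + (a - 4))/9 = -(8 + (-4 + a))/9 = -(4 + a)/9 = -4/9 - a/9)
o(y) = -904/9 - y/9 (o(y) = -100 + (-4/9 - y/9) = -904/9 - y/9)
(B(156, 45) + o(-530)) + 228*(138 + 269) = (39*45 + (-904/9 - ⅑*(-530))) + 228*(138 + 269) = (1755 + (-904/9 + 530/9)) + 228*407 = (1755 - 374/9) + 92796 = 15421/9 + 92796 = 850585/9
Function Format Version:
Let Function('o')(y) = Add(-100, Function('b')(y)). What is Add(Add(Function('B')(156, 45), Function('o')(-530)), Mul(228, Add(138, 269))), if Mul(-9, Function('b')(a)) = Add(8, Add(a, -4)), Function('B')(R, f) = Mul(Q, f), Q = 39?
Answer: Rational(850585, 9) ≈ 94510.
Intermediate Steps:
Function('B')(R, f) = Mul(39, f)
Function('b')(a) = Add(Rational(-4, 9), Mul(Rational(-1, 9), a)) (Function('b')(a) = Mul(Rational(-1, 9), Add(8, Add(a, -4))) = Mul(Rational(-1, 9), Add(8, Add(-4, a))) = Mul(Rational(-1, 9), Add(4, a)) = Add(Rational(-4, 9), Mul(Rational(-1, 9), a)))
Function('o')(y) = Add(Rational(-904, 9), Mul(Rational(-1, 9), y)) (Function('o')(y) = Add(-100, Add(Rational(-4, 9), Mul(Rational(-1, 9), y))) = Add(Rational(-904, 9), Mul(Rational(-1, 9), y)))
Add(Add(Function('B')(156, 45), Function('o')(-530)), Mul(228, Add(138, 269))) = Add(Add(Mul(39, 45), Add(Rational(-904, 9), Mul(Rational(-1, 9), -530))), Mul(228, Add(138, 269))) = Add(Add(1755, Add(Rational(-904, 9), Rational(530, 9))), Mul(228, 407)) = Add(Add(1755, Rational(-374, 9)), 92796) = Add(Rational(15421, 9), 92796) = Rational(850585, 9)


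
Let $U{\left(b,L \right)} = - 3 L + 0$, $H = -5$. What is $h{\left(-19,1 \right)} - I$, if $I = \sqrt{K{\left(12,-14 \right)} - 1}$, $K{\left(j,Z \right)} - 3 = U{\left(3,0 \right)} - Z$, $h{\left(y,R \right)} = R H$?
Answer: $-9$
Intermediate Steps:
$U{\left(b,L \right)} = - 3 L$
$h{\left(y,R \right)} = - 5 R$ ($h{\left(y,R \right)} = R \left(-5\right) = - 5 R$)
$K{\left(j,Z \right)} = 3 - Z$
$I = 4$ ($I = \sqrt{\left(3 - -14\right) - 1} = \sqrt{\left(3 + 14\right) - 1} = \sqrt{17 - 1} = \sqrt{16} = 4$)
$h{\left(-19,1 \right)} - I = \left(-5\right) 1 - 4 = -5 - 4 = -9$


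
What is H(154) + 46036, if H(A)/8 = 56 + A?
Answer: 47716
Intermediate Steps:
H(A) = 448 + 8*A (H(A) = 8*(56 + A) = 448 + 8*A)
H(154) + 46036 = (448 + 8*154) + 46036 = (448 + 1232) + 46036 = 1680 + 46036 = 47716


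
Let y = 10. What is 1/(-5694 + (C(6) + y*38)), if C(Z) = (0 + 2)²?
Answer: -1/5310 ≈ -0.00018832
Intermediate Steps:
C(Z) = 4 (C(Z) = 2² = 4)
1/(-5694 + (C(6) + y*38)) = 1/(-5694 + (4 + 10*38)) = 1/(-5694 + (4 + 380)) = 1/(-5694 + 384) = 1/(-5310) = -1/5310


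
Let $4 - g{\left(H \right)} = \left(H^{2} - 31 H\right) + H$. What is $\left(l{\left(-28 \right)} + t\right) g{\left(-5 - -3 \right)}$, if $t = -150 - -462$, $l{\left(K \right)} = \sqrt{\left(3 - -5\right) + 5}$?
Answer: $-18720 - 60 \sqrt{13} \approx -18936.0$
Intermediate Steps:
$l{\left(K \right)} = \sqrt{13}$ ($l{\left(K \right)} = \sqrt{\left(3 + 5\right) + 5} = \sqrt{8 + 5} = \sqrt{13}$)
$g{\left(H \right)} = 4 - H^{2} + 30 H$ ($g{\left(H \right)} = 4 - \left(\left(H^{2} - 31 H\right) + H\right) = 4 - \left(H^{2} - 30 H\right) = 4 - H^{2} + 30 H$)
$t = 312$ ($t = -150 + 462 = 312$)
$\left(l{\left(-28 \right)} + t\right) g{\left(-5 - -3 \right)} = \left(\sqrt{13} + 312\right) \left(4 - \left(-5 - -3\right)^{2} + 30 \left(-5 - -3\right)\right) = \left(312 + \sqrt{13}\right) \left(4 - \left(-5 + 3\right)^{2} + 30 \left(-5 + 3\right)\right) = \left(312 + \sqrt{13}\right) \left(4 - \left(-2\right)^{2} + 30 \left(-2\right)\right) = \left(312 + \sqrt{13}\right) \left(4 - 4 - 60\right) = \left(312 + \sqrt{13}\right) \left(-60\right) = -18720 - 60 \sqrt{13}$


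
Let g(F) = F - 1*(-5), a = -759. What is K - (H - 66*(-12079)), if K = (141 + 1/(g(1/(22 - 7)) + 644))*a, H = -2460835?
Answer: 15155065687/9736 ≈ 1.5566e+6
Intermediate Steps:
g(F) = 5 + F (g(F) = F + 5 = 5 + F)
K = -1041948369/9736 (K = (141 + 1/((5 + 1/(22 - 7)) + 644))*(-759) = (141 + 1/((5 + 1/15) + 644))*(-759) = (141 + 1/(76/15 + 644))*(-759) = (141 + 1/(9736/15))*(-759) = (141 + 15/9736)*(-759) = (1372791/9736)*(-759) = -1041948369/9736 ≈ -1.0702e+5)
K - (H - 66*(-12079)) = -1041948369/9736 - (-2460835 - 66*(-12079)) = -1041948369/9736 - (-2460835 + 797214) = -1041948369/9736 - 1*(-1663621) = -1041948369/9736 + 1663621 = 15155065687/9736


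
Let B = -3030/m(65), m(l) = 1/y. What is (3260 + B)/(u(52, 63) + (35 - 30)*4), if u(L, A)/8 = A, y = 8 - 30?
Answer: 17480/131 ≈ 133.44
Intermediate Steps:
y = -22
u(L, A) = 8*A
m(l) = -1/22 (m(l) = 1/(-22) = -1/22)
B = 66660 (B = -3030/(-1/22) = -3030*(-22) = 66660)
(3260 + B)/(u(52, 63) + (35 - 30)*4) = (3260 + 66660)/(8*63 + (35 - 30)*4) = 69920/(504 + 5*4) = 69920/(504 + 20) = 69920/524 = 69920*(1/524) = 17480/131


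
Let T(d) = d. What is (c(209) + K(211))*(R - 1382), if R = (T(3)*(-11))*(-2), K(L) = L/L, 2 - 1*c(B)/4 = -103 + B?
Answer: 546140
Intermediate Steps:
c(B) = 420 - 4*B (c(B) = 8 - 4*(-103 + B) = 8 + (412 - 4*B) = 420 - 4*B)
K(L) = 1
R = 66 (R = (3*(-11))*(-2) = -33*(-2) = 66)
(c(209) + K(211))*(R - 1382) = ((420 - 4*209) + 1)*(66 - 1382) = ((420 - 836) + 1)*(-1316) = (-416 + 1)*(-1316) = -415*(-1316) = 546140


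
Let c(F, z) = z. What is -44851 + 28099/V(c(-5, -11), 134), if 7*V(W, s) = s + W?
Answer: -5319980/123 ≈ -43252.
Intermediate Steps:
V(W, s) = W/7 + s/7 (V(W, s) = (s + W)/7 = (W + s)/7 = W/7 + s/7)
-44851 + 28099/V(c(-5, -11), 134) = -44851 + 28099/((⅐)*(-11) + (⅐)*134) = -44851 + 28099/(-11/7 + 134/7) = -44851 + 28099/(123/7) = -44851 + 28099*(7/123) = -44851 + 196693/123 = -5319980/123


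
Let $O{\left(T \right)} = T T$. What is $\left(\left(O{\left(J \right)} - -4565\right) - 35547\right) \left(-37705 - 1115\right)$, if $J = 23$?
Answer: $1182185460$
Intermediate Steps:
$O{\left(T \right)} = T^{2}$
$\left(\left(O{\left(J \right)} - -4565\right) - 35547\right) \left(-37705 - 1115\right) = \left(\left(23^{2} - -4565\right) - 35547\right) \left(-37705 - 1115\right) = \left(\left(529 + 4565\right) - 35547\right) \left(-38820\right) = \left(5094 - 35547\right) \left(-38820\right) = \left(-30453\right) \left(-38820\right) = 1182185460$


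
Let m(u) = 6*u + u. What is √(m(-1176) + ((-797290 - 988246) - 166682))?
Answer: 5*I*√78418 ≈ 1400.2*I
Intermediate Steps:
m(u) = 7*u
√(m(-1176) + ((-797290 - 988246) - 166682)) = √(7*(-1176) + ((-797290 - 988246) - 166682)) = √(-8232 + (-1785536 - 166682)) = √(-8232 - 1952218) = √(-1960450) = 5*I*√78418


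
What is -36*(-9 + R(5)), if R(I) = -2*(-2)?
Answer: 180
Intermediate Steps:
R(I) = 4
-36*(-9 + R(5)) = -36*(-9 + 4) = -36*(-5) = 180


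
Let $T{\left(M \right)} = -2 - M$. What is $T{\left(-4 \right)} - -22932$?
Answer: $22934$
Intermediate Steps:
$T{\left(-4 \right)} - -22932 = \left(-2 - -4\right) - -22932 = \left(-2 + 4\right) + 22932 = 2 + 22932 = 22934$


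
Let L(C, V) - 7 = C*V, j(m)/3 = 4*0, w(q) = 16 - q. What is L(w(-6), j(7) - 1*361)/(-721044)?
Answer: 2645/240348 ≈ 0.011005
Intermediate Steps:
j(m) = 0 (j(m) = 3*(4*0) = 3*0 = 0)
L(C, V) = 7 + C*V
L(w(-6), j(7) - 1*361)/(-721044) = (7 + (16 - 1*(-6))*(0 - 1*361))/(-721044) = (7 + (16 + 6)*(0 - 361))*(-1/721044) = (7 + 22*(-361))*(-1/721044) = (7 - 7942)*(-1/721044) = -7935*(-1/721044) = 2645/240348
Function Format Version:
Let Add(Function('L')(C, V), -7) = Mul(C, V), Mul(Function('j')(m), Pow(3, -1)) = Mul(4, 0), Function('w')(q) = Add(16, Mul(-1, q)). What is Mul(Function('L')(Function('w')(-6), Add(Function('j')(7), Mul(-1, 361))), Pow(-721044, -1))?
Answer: Rational(2645, 240348) ≈ 0.011005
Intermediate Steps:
Function('j')(m) = 0 (Function('j')(m) = Mul(3, Mul(4, 0)) = Mul(3, 0) = 0)
Function('L')(C, V) = Add(7, Mul(C, V))
Mul(Function('L')(Function('w')(-6), Add(Function('j')(7), Mul(-1, 361))), Pow(-721044, -1)) = Mul(Add(7, Mul(Add(16, Mul(-1, -6)), Add(0, Mul(-1, 361)))), Pow(-721044, -1)) = Mul(Add(7, Mul(Add(16, 6), Add(0, -361))), Rational(-1, 721044)) = Mul(Add(7, Mul(22, -361)), Rational(-1, 721044)) = Mul(Add(7, -7942), Rational(-1, 721044)) = Mul(-7935, Rational(-1, 721044)) = Rational(2645, 240348)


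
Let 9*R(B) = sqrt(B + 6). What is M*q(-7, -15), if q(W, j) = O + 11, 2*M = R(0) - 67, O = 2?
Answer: -871/2 + 13*sqrt(6)/18 ≈ -433.73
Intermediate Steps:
R(B) = sqrt(6 + B)/9 (R(B) = sqrt(B + 6)/9 = sqrt(6 + B)/9)
M = -67/2 + sqrt(6)/18 (M = (sqrt(6 + 0)/9 - 67)/2 = (sqrt(6)/9 - 67)/2 = (-67 + sqrt(6)/9)/2 = -67/2 + sqrt(6)/18 ≈ -33.364)
q(W, j) = 13 (q(W, j) = 2 + 11 = 13)
M*q(-7, -15) = (-67/2 + sqrt(6)/18)*13 = -871/2 + 13*sqrt(6)/18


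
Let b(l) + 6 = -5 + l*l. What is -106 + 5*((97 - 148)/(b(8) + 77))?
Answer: -2807/26 ≈ -107.96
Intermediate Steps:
b(l) = -11 + l² (b(l) = -6 + (-5 + l*l) = -6 + (-5 + l²) = -11 + l²)
-106 + 5*((97 - 148)/(b(8) + 77)) = -106 + 5*((97 - 148)/((-11 + 8²) + 77)) = -106 + 5*(-51/((-11 + 64) + 77)) = -106 + 5*(-51/(53 + 77)) = -106 + 5*(-51/130) = -106 - 51/26 = -2807/26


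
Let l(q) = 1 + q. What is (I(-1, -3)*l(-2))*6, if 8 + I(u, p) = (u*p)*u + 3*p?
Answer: 120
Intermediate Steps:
I(u, p) = -8 + 3*p + p*u² (I(u, p) = -8 + ((u*p)*u + 3*p) = -8 + ((p*u)*u + 3*p) = -8 + (p*u² + 3*p) = -8 + (3*p + p*u²) = -8 + 3*p + p*u²)
(I(-1, -3)*l(-2))*6 = ((-8 + 3*(-3) - 3*(-1)²)*(1 - 2))*6 = ((-8 - 9 - 3*1)*(-1))*6 = ((-8 - 9 - 3)*(-1))*6 = -20*(-1)*6 = 20*6 = 120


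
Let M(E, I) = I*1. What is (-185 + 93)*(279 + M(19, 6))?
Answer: -26220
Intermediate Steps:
M(E, I) = I
(-185 + 93)*(279 + M(19, 6)) = (-185 + 93)*(279 + 6) = -92*285 = -26220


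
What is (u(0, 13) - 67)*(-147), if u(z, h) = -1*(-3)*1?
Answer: 9408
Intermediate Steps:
u(z, h) = 3 (u(z, h) = 3*1 = 3)
(u(0, 13) - 67)*(-147) = (3 - 67)*(-147) = -64*(-147) = 9408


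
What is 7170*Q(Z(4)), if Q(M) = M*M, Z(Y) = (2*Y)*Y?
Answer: 7342080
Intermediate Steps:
Z(Y) = 2*Y²
Q(M) = M²
7170*Q(Z(4)) = 7170*(2*4²)² = 7170*(2*16)² = 7170*32² = 7170*1024 = 7342080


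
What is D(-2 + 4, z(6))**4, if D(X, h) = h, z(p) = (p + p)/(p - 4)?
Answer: 1296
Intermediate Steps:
z(p) = 2*p/(-4 + p) (z(p) = (2*p)/(-4 + p) = 2*p/(-4 + p))
D(-2 + 4, z(6))**4 = (2*6/(-4 + 6))**4 = (2*6/2)**4 = (2*6*(1/2))**4 = 6**4 = 1296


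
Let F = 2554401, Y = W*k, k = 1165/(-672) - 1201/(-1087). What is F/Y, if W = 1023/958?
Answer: -595843419079104/156615503 ≈ -3.8045e+6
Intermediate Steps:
k = -459283/730464 (k = 1165*(-1/672) - 1201*(-1/1087) = -1165/672 + 1201/1087 = -459283/730464 ≈ -0.62876)
W = 1023/958 (W = 1023*(1/958) = 1023/958 ≈ 1.0679)
Y = -156615503/233261504 (Y = (1023/958)*(-459283/730464) = -156615503/233261504 ≈ -0.67142)
F/Y = 2554401/(-156615503/233261504) = 2554401*(-233261504/156615503) = -595843419079104/156615503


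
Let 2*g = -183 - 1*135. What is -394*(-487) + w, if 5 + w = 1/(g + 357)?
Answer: 37990855/198 ≈ 1.9187e+5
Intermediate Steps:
g = -159 (g = (-183 - 1*135)/2 = (-183 - 135)/2 = (1/2)*(-318) = -159)
w = -989/198 (w = -5 + 1/(-159 + 357) = -5 + 1/198 = -989/198 ≈ -4.9949)
-394*(-487) + w = -394*(-487) - 989/198 = 191878 - 989/198 = 37990855/198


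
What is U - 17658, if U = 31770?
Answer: 14112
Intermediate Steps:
U - 17658 = 31770 - 17658 = 14112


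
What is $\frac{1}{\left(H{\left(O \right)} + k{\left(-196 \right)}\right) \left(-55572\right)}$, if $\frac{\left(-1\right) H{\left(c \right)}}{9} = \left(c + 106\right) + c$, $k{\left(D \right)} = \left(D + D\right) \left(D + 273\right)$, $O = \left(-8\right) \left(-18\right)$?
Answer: $\frac{1}{1874443560} \approx 5.3349 \cdot 10^{-10}$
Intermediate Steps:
$O = 144$
$k{\left(D \right)} = 2 D \left(273 + D\right)$
$H{\left(c \right)} = -954 - 18 c$ ($H{\left(c \right)} = - 9 \left(\left(c + 106\right) + c\right) = - 9 \left(\left(106 + c\right) + c\right) = - 9 \left(106 + 2 c\right) = -954 - 18 c$)
$\frac{1}{\left(H{\left(O \right)} + k{\left(-196 \right)}\right) \left(-55572\right)} = \frac{1}{\left(\left(-954 - 2592\right) + 2 \left(-196\right) \left(273 - 196\right)\right) \left(-55572\right)} = \frac{1}{\left(-954 - 2592\right) + 2 \left(-196\right) 77} \left(- \frac{1}{55572}\right) = \frac{1}{-3546 - 30184} \left(- \frac{1}{55572}\right) = \frac{1}{-33730} \left(- \frac{1}{55572}\right) = \left(- \frac{1}{33730}\right) \left(- \frac{1}{55572}\right) = \frac{1}{1874443560}$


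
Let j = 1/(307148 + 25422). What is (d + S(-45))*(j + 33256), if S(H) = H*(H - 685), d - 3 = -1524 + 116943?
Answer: 819940299071256/166285 ≈ 4.9309e+9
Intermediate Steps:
d = 115422 (d = 3 + (-1524 + 116943) = 3 + 115419 = 115422)
S(H) = H*(-685 + H)
j = 1/332570 ≈ 3.0069e-6
(d + S(-45))*(j + 33256) = (115422 - 45*(-685 - 45))*(1/332570 + 33256) = (115422 - 45*(-730))*(11059947921/332570) = (115422 + 32850)*(11059947921/332570) = 148272*(11059947921/332570) = 819940299071256/166285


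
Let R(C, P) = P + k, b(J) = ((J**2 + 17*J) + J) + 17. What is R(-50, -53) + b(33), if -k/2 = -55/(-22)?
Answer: 1642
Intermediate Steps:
b(J) = 17 + J**2 + 18*J (b(J) = (J**2 + 18*J) + 17 = 17 + J**2 + 18*J)
k = -5 (k = -(-110)/(-22) = -(-110)*(-1)/22 = -2*5/2 = -5)
R(C, P) = -5 + P (R(C, P) = P - 5 = -5 + P)
R(-50, -53) + b(33) = (-5 - 53) + (17 + 33**2 + 18*33) = -58 + (17 + 1089 + 594) = -58 + 1700 = 1642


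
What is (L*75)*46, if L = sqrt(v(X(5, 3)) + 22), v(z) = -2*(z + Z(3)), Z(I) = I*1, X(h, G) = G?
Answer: 3450*sqrt(10) ≈ 10910.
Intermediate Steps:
Z(I) = I
v(z) = -6 - 2*z (v(z) = -2*(z + 3) = -2*(3 + z) = -6 - 2*z)
L = sqrt(10) (L = sqrt((-6 - 2*3) + 22) = sqrt((-6 - 6) + 22) = sqrt(-12 + 22) = sqrt(10) ≈ 3.1623)
(L*75)*46 = (sqrt(10)*75)*46 = (75*sqrt(10))*46 = 3450*sqrt(10)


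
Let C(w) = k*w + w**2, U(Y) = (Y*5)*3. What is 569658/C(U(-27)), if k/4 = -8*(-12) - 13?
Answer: 189886/9855 ≈ 19.268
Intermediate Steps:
U(Y) = 15*Y (U(Y) = (5*Y)*3 = 15*Y)
k = 332 (k = 4*(-8*(-12) - 13) = 4*(96 - 13) = 4*83 = 332)
C(w) = w**2 + 332*w (C(w) = 332*w + w**2 = w**2 + 332*w)
569658/C(U(-27)) = 569658/(((15*(-27))*(332 + 15*(-27)))) = 569658/((-405*(332 - 405))) = 569658/((-405*(-73))) = 569658/29565 = 569658*(1/29565) = 189886/9855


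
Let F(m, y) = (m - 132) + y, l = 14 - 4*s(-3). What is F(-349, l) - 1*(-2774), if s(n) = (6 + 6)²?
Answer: 1731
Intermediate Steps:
s(n) = 144 (s(n) = 12² = 144)
l = -562 (l = 14 - 4*144 = 14 - 576 = -562)
F(m, y) = -132 + m + y (F(m, y) = (-132 + m) + y = -132 + m + y)
F(-349, l) - 1*(-2774) = (-132 - 349 - 562) - 1*(-2774) = -1043 + 2774 = 1731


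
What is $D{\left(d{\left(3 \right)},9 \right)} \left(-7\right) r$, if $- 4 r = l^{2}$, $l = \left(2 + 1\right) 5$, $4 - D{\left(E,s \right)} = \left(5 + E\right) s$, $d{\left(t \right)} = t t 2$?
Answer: $- \frac{319725}{4} \approx -79931.0$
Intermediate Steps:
$d{\left(t \right)} = 2 t^{2}$ ($d{\left(t \right)} = t^{2} \cdot 2 = 2 t^{2}$)
$D{\left(E,s \right)} = 4 - s \left(5 + E\right)$ ($D{\left(E,s \right)} = 4 - \left(5 + E\right) s = 4 - s \left(5 + E\right)$)
$l = 15$ ($l = 3 \cdot 5 = 15$)
$r = - \frac{225}{4}$ ($r = - \frac{15^{2}}{4} = \left(- \frac{1}{4}\right) 225 = - \frac{225}{4} \approx -56.25$)
$D{\left(d{\left(3 \right)},9 \right)} \left(-7\right) r = \left(4 - 45 - 2 \cdot 3^{2} \cdot 9\right) \left(-7\right) \left(- \frac{225}{4}\right) = \left(4 - 45 - 2 \cdot 9 \cdot 9\right) \left(-7\right) \left(- \frac{225}{4}\right) = \left(4 - 45 - 18 \cdot 9\right) \left(-7\right) \left(- \frac{225}{4}\right) = \left(4 - 45 - 162\right) \left(-7\right) \left(- \frac{225}{4}\right) = \left(-203\right) \left(-7\right) \left(- \frac{225}{4}\right) = 1421 \left(- \frac{225}{4}\right) = - \frac{319725}{4}$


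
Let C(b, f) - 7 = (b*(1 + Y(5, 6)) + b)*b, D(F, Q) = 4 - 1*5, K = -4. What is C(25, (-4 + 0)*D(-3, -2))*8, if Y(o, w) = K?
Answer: -9944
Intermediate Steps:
Y(o, w) = -4
D(F, Q) = -1 (D(F, Q) = 4 - 5 = -1)
C(b, f) = 7 - 2*b**2 (C(b, f) = 7 + (b*(1 - 4) + b)*b = 7 + (b*(-3) + b)*b = 7 + (-3*b + b)*b = 7 + (-2*b)*b = 7 - 2*b**2)
C(25, (-4 + 0)*D(-3, -2))*8 = (7 - 2*25**2)*8 = (7 - 2*625)*8 = (7 - 1250)*8 = -1243*8 = -9944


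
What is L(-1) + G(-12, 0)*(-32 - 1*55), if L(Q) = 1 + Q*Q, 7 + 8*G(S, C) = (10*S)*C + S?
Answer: 1669/8 ≈ 208.63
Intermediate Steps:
G(S, C) = -7/8 + S/8 + 5*C*S/4 (G(S, C) = -7/8 + ((10*S)*C + S)/8 = -7/8 + (10*C*S + S)/8 = -7/8 + (S + 10*C*S)/8 = -7/8 + (S/8 + 5*C*S/4) = -7/8 + S/8 + 5*C*S/4)
L(Q) = 1 + Q²
L(-1) + G(-12, 0)*(-32 - 1*55) = (1 + (-1)²) + (-7/8 + (⅛)*(-12) + (5/4)*0*(-12))*(-32 - 1*55) = (1 + 1) + (-7/8 - 3/2 + 0)*(-32 - 55) = 2 - 19/8*(-87) = 2 + 1653/8 = 1669/8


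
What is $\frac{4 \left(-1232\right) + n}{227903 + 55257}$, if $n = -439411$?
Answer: $- \frac{444339}{283160} \approx -1.5692$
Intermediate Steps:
$\frac{4 \left(-1232\right) + n}{227903 + 55257} = \frac{4 \left(-1232\right) - 439411}{227903 + 55257} = \frac{-4928 - 439411}{283160} = \left(-444339\right) \frac{1}{283160} = - \frac{444339}{283160}$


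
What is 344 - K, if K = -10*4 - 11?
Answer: 395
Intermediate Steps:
K = -51 (K = -40 - 11 = -51)
344 - K = 344 - 1*(-51) = 344 + 51 = 395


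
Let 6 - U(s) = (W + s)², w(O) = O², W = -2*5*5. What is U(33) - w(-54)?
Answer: -3199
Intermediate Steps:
W = -50 (W = -10*5 = -50)
U(s) = 6 - (-50 + s)²
U(33) - w(-54) = (6 - (-50 + 33)²) - 1*(-54)² = (6 - 1*(-17)²) - 1*2916 = (6 - 1*289) - 2916 = (6 - 289) - 2916 = -283 - 2916 = -3199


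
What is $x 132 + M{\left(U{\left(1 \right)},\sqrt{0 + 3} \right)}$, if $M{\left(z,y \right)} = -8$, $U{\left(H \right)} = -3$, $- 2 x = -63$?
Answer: $4150$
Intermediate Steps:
$x = \frac{63}{2}$ ($x = \left(- \frac{1}{2}\right) \left(-63\right) = \frac{63}{2} \approx 31.5$)
$x 132 + M{\left(U{\left(1 \right)},\sqrt{0 + 3} \right)} = \frac{63}{2} \cdot 132 - 8 = 4158 - 8 = 4150$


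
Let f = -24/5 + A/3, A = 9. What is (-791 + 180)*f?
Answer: 5499/5 ≈ 1099.8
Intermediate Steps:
f = -9/5 (f = -24/5 + 9/3 = -24*1/5 + 9*(1/3) = -24/5 + 3 = -9/5 ≈ -1.8000)
(-791 + 180)*f = (-791 + 180)*(-9/5) = -611*(-9/5) = 5499/5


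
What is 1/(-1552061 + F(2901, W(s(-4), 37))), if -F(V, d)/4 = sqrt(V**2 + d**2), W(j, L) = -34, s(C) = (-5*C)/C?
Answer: -1552061/2408758676409 + 4*sqrt(8416957)/2408758676409 ≈ -6.3952e-7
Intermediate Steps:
s(C) = -5
F(V, d) = -4*sqrt(V**2 + d**2)
1/(-1552061 + F(2901, W(s(-4), 37))) = 1/(-1552061 - 4*sqrt(2901**2 + (-34)**2)) = 1/(-1552061 - 4*sqrt(8415801 + 1156)) = 1/(-1552061 - 4*sqrt(8416957))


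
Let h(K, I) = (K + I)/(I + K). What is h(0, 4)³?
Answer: 1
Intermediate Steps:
h(K, I) = 1 (h(K, I) = (I + K)/(I + K) = 1)
h(0, 4)³ = 1³ = 1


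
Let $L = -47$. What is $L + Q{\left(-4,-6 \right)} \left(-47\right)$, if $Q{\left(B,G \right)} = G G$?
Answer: $-1739$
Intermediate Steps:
$Q{\left(B,G \right)} = G^{2}$
$L + Q{\left(-4,-6 \right)} \left(-47\right) = -47 + \left(-6\right)^{2} \left(-47\right) = -47 + 36 \left(-47\right) = -47 - 1692 = -1739$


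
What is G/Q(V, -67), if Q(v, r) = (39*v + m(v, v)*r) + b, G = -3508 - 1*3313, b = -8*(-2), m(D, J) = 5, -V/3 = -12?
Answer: -6821/1085 ≈ -6.2866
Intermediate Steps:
V = 36 (V = -3*(-12) = 36)
b = 16
G = -6821 (G = -3508 - 3313 = -6821)
Q(v, r) = 16 + 5*r + 39*v (Q(v, r) = (39*v + 5*r) + 16 = (5*r + 39*v) + 16 = 16 + 5*r + 39*v)
G/Q(V, -67) = -6821/(16 + 5*(-67) + 39*36) = -6821/(16 - 335 + 1404) = -6821/1085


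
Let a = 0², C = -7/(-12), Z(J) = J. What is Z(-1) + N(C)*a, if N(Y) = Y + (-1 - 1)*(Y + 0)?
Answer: -1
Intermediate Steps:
C = 7/12 (C = -7*(-1/12) = 7/12 ≈ 0.58333)
N(Y) = -Y (N(Y) = Y - 2*Y = -Y)
a = 0
Z(-1) + N(C)*a = -1 - 1*7/12*0 = -1 - 7/12*0 = -1 + 0 = -1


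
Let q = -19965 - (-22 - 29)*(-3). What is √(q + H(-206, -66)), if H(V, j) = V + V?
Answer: I*√20530 ≈ 143.28*I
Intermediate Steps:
H(V, j) = 2*V
q = -20118 (q = -19965 - (-51)*(-3) = -19965 - 1*153 = -19965 - 153 = -20118)
√(q + H(-206, -66)) = √(-20118 + 2*(-206)) = √(-20118 - 412) = √(-20530) = I*√20530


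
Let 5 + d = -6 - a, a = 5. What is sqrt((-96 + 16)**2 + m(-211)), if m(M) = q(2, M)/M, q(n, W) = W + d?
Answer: sqrt(284982297)/211 ≈ 80.007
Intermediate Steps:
d = -16 (d = -5 + (-6 - 1*5) = -5 + (-6 - 5) = -5 - 11 = -16)
q(n, W) = -16 + W (q(n, W) = W - 16 = -16 + W)
m(M) = (-16 + M)/M
sqrt((-96 + 16)**2 + m(-211)) = sqrt((-96 + 16)**2 + (-16 - 211)/(-211)) = sqrt((-80)**2 - 1/211*(-227)) = sqrt(6400 + 227/211) = sqrt(1350627/211) = sqrt(284982297)/211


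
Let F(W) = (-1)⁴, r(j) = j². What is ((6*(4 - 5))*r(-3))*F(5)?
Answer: -54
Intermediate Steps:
F(W) = 1
((6*(4 - 5))*r(-3))*F(5) = ((6*(4 - 5))*(-3)²)*1 = ((6*(-1))*9)*1 = -6*9*1 = -54*1 = -54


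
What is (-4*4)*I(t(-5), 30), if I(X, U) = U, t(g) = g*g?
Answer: -480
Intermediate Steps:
t(g) = g²
(-4*4)*I(t(-5), 30) = -4*4*30 = -16*30 = -480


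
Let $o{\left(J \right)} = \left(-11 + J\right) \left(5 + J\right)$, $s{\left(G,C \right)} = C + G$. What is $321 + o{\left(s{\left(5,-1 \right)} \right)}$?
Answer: $258$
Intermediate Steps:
$321 + o{\left(s{\left(5,-1 \right)} \right)} = 321 - \left(55 - \left(-1 + 5\right)^{2} + 6 \left(-1 + 5\right)\right) = 321 - \left(79 - 16\right) = 321 - 63 = 258$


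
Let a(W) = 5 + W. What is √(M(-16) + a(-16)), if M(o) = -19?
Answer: I*√30 ≈ 5.4772*I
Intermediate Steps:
√(M(-16) + a(-16)) = √(-19 + (5 - 16)) = √(-19 - 11) = √(-30) = I*√30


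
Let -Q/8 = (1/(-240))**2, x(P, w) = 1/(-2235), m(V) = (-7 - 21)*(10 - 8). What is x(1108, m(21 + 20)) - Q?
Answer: -331/1072800 ≈ -0.00030854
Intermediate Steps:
m(V) = -56 (m(V) = -28*2 = -56)
x(P, w) = -1/2235
Q = -1/7200 (Q = -8*(1/(-240))**2 = -8*(-1/240)**2 = -8*1/57600 = -1/7200 ≈ -0.00013889)
x(1108, m(21 + 20)) - Q = -1/2235 - 1*(-1/7200) = -1/2235 + 1/7200 = -331/1072800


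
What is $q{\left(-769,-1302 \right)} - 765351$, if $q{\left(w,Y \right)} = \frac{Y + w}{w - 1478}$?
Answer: $- \frac{1719741626}{2247} \approx -7.6535 \cdot 10^{5}$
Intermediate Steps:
$q{\left(w,Y \right)} = \frac{Y + w}{-1478 + w}$
$q{\left(-769,-1302 \right)} - 765351 = \frac{-1302 - 769}{-1478 - 769} - 765351 = \frac{1}{-2247} \left(-2071\right) - 765351 = \left(- \frac{1}{2247}\right) \left(-2071\right) - 765351 = \frac{2071}{2247} - 765351 = - \frac{1719741626}{2247}$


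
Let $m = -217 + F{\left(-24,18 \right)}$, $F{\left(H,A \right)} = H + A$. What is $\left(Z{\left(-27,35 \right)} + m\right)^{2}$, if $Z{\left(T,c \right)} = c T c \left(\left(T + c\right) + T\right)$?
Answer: $394637752804$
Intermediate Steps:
$F{\left(H,A \right)} = A + H$
$Z{\left(T,c \right)} = T c^{2} \left(c + 2 T\right)$
$m = -223$ ($m = -217 + \left(18 - 24\right) = -217 - 6 = -223$)
$\left(Z{\left(-27,35 \right)} + m\right)^{2} = \left(- 27 \cdot 35^{2} \left(35 + 2 \left(-27\right)\right) - 223\right)^{2} = \left(\left(-27\right) 1225 \left(35 - 54\right) - 223\right)^{2} = \left(\left(-27\right) 1225 \left(-19\right) - 223\right)^{2} = \left(628425 - 223\right)^{2} = 628202^{2} = 394637752804$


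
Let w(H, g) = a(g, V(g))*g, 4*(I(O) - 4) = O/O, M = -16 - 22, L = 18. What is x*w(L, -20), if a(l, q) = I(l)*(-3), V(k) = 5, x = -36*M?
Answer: 348840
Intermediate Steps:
M = -38
x = 1368 (x = -36*(-38) = 1368)
I(O) = 17/4 (I(O) = 4 + (O/O)/4 = 4 + (¼)*1 = 4 + ¼ = 17/4)
a(l, q) = -51/4 (a(l, q) = (17/4)*(-3) = -51/4)
w(H, g) = -51*g/4
x*w(L, -20) = 1368*(-51/4*(-20)) = 1368*255 = 348840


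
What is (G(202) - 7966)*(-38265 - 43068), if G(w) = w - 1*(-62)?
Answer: 626426766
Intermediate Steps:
G(w) = 62 + w (G(w) = w + 62 = 62 + w)
(G(202) - 7966)*(-38265 - 43068) = ((62 + 202) - 7966)*(-38265 - 43068) = (264 - 7966)*(-81333) = -7702*(-81333) = 626426766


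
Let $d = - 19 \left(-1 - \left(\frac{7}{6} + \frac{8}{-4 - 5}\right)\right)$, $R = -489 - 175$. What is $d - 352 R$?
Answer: $\frac{4207541}{18} \approx 2.3375 \cdot 10^{5}$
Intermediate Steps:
$R = -664$
$d = \frac{437}{18}$ ($d = - 19 \left(-1 - \left(\frac{7}{6} + \frac{8}{-9}\right)\right) = - 19 \left(-1 - \frac{5}{18}\right) = \left(-19\right) \left(- \frac{23}{18}\right) = \frac{437}{18} \approx 24.278$)
$d - 352 R = \frac{437}{18} - -233728 = \frac{437}{18} + 233728 = \frac{4207541}{18}$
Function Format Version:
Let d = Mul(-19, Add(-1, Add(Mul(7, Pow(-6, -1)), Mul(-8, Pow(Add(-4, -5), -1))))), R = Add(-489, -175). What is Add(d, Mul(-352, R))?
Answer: Rational(4207541, 18) ≈ 2.3375e+5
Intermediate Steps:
R = -664
d = Rational(437, 18) (d = Mul(-19, Add(-1, Add(Mul(7, Rational(-1, 6)), Mul(-8, Pow(-9, -1))))) = Mul(-19, Add(-1, Add(Rational(-7, 6), Mul(-8, Rational(-1, 9))))) = Mul(-19, Add(-1, Add(Rational(-7, 6), Rational(8, 9)))) = Mul(-19, Add(-1, Rational(-5, 18))) = Mul(-19, Rational(-23, 18)) = Rational(437, 18) ≈ 24.278)
Add(d, Mul(-352, R)) = Add(Rational(437, 18), Mul(-352, -664)) = Add(Rational(437, 18), 233728) = Rational(4207541, 18)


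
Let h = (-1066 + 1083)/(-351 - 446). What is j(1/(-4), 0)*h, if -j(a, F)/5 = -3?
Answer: -255/797 ≈ -0.31995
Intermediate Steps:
j(a, F) = 15 (j(a, F) = -5*(-3) = 15)
h = -17/797 (h = 17/(-797) = 17*(-1/797) = -17/797 ≈ -0.021330)
j(1/(-4), 0)*h = 15*(-17/797) = -255/797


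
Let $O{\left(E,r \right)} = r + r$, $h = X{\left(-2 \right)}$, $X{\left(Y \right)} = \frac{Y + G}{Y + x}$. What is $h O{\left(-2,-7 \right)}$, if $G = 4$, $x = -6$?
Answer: $\frac{7}{2} \approx 3.5$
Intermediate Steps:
$X{\left(Y \right)} = \frac{4 + Y}{-6 + Y}$ ($X{\left(Y \right)} = \frac{Y + 4}{Y - 6} = \frac{4 + Y}{-6 + Y}$)
$h = - \frac{1}{4}$ ($h = \frac{4 - 2}{-6 - 2} = \frac{1}{-8} \cdot 2 = \left(- \frac{1}{8}\right) 2 = - \frac{1}{4} \approx -0.25$)
$O{\left(E,r \right)} = 2 r$
$h O{\left(-2,-7 \right)} = - \frac{2 \left(-7\right)}{4} = \left(- \frac{1}{4}\right) \left(-14\right) = \frac{7}{2}$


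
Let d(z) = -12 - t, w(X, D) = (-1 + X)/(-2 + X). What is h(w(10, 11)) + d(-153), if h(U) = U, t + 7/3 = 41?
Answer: -1189/24 ≈ -49.542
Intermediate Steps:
t = 116/3 (t = -7/3 + 41 = 116/3 ≈ 38.667)
w(X, D) = (-1 + X)/(-2 + X)
d(z) = -152/3 (d(z) = -12 - 1*116/3 = -12 - 116/3 = -152/3)
h(w(10, 11)) + d(-153) = (-1 + 10)/(-2 + 10) - 152/3 = 9/8 - 152/3 = -1189/24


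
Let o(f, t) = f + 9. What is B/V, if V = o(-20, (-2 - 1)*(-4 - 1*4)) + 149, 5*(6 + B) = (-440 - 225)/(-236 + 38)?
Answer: -1055/27324 ≈ -0.038611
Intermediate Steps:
B = -1055/198 (B = -6 + ((-440 - 225)/(-236 + 38))/5 = -6 + (-665/(-198))/5 = -6 + (-665*(-1/198))/5 = -6 + (1/5)*(665/198) = -6 + 133/198 = -1055/198 ≈ -5.3283)
o(f, t) = 9 + f
V = 138 (V = (9 - 20) + 149 = -11 + 149 = 138)
B/V = -1055/198/138 = -1055/198*1/138 = -1055/27324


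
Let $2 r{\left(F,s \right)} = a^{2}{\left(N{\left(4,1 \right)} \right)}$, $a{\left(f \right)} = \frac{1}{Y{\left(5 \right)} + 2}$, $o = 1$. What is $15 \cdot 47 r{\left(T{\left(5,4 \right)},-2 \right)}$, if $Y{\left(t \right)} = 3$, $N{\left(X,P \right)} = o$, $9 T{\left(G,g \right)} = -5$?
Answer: $\frac{141}{10} \approx 14.1$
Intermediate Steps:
$T{\left(G,g \right)} = - \frac{5}{9}$ ($T{\left(G,g \right)} = \frac{1}{9} \left(-5\right) = - \frac{5}{9}$)
$N{\left(X,P \right)} = 1$
$a{\left(f \right)} = \frac{1}{5}$ ($a{\left(f \right)} = \frac{1}{3 + 2} = \frac{1}{5}$)
$r{\left(F,s \right)} = \frac{1}{50}$ ($r{\left(F,s \right)} = \frac{1}{2 \cdot 25} = \frac{1}{2} \cdot \frac{1}{25} = \frac{1}{50}$)
$15 \cdot 47 r{\left(T{\left(5,4 \right)},-2 \right)} = 15 \cdot 47 \cdot \frac{1}{50} = 705 \cdot \frac{1}{50} = \frac{141}{10}$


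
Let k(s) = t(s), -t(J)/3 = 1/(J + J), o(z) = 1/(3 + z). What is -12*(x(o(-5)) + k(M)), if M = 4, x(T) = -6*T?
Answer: -63/2 ≈ -31.500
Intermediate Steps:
t(J) = -3/(2*J) (t(J) = -3/(J + J) = -3*1/(2*J) = -3/(2*J))
k(s) = -3/(2*s)
-12*(x(o(-5)) + k(M)) = -12*(-6/(3 - 5) - 3/2/4) = -12*(-6/(-2) - 3/2*1/4) = -12*(-6*(-1/2) - 3/8) = -12*(3 - 3/8) = -12*21/8 = -63/2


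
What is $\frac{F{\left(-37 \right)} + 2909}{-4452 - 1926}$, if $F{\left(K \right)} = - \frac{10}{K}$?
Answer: $- \frac{35881}{78662} \approx -0.45614$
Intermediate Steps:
$\frac{F{\left(-37 \right)} + 2909}{-4452 - 1926} = \frac{- \frac{10}{-37} + 2909}{-4452 - 1926} = \frac{\left(-10\right) \left(- \frac{1}{37}\right) + 2909}{-6378} = \left(\frac{10}{37} + 2909\right) \left(- \frac{1}{6378}\right) = \frac{107643}{37} \left(- \frac{1}{6378}\right) = - \frac{35881}{78662}$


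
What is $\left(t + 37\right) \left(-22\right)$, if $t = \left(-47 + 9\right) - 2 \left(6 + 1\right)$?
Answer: $330$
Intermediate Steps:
$t = -52$ ($t = -38 - 14 = -52$)
$\left(t + 37\right) \left(-22\right) = \left(-52 + 37\right) \left(-22\right) = \left(-15\right) \left(-22\right) = 330$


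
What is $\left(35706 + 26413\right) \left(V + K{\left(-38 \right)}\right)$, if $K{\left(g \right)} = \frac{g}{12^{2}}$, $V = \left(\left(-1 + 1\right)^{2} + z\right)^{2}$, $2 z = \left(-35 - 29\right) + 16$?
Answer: $\frac{2575018907}{72} \approx 3.5764 \cdot 10^{7}$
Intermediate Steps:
$z = -24$ ($z = \frac{\left(-35 - 29\right) + 16}{2} = \frac{-64 + 16}{2} = \frac{1}{2} \left(-48\right) = -24$)
$V = 576$ ($V = \left(\left(-1 + 1\right)^{2} - 24\right)^{2} = \left(0^{2} - 24\right)^{2} = \left(0 - 24\right)^{2} = \left(-24\right)^{2} = 576$)
$K{\left(g \right)} = \frac{g}{144}$
$\left(35706 + 26413\right) \left(V + K{\left(-38 \right)}\right) = \left(35706 + 26413\right) \left(576 + \frac{1}{144} \left(-38\right)\right) = 62119 \left(576 - \frac{19}{72}\right) = 62119 \cdot \frac{41453}{72} = \frac{2575018907}{72}$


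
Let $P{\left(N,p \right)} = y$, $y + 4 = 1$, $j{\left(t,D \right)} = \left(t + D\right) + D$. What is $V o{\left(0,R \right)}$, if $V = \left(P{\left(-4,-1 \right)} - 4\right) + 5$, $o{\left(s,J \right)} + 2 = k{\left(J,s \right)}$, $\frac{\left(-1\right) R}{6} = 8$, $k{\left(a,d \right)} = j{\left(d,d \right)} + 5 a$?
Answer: $484$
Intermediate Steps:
$j{\left(t,D \right)} = t + 2 D$ ($j{\left(t,D \right)} = \left(D + t\right) + D = t + 2 D$)
$y = -3$ ($y = -4 + 1 = -3$)
$P{\left(N,p \right)} = -3$
$k{\left(a,d \right)} = 3 d + 5 a$ ($k{\left(a,d \right)} = \left(d + 2 d\right) + 5 a = 3 d + 5 a$)
$R = -48$ ($R = \left(-6\right) 8 = -48$)
$o{\left(s,J \right)} = -2 + 3 s + 5 J$ ($o{\left(s,J \right)} = -2 + \left(3 s + 5 J\right) = -2 + 3 s + 5 J$)
$V = -2$ ($V = \left(-3 - 4\right) + 5 = -7 + 5 = -2$)
$V o{\left(0,R \right)} = - 2 \left(-2 + 3 \cdot 0 + 5 \left(-48\right)\right) = - 2 \left(-2 + 0 - 240\right) = \left(-2\right) \left(-242\right) = 484$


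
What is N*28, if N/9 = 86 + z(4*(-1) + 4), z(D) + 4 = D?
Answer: 20664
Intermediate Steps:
z(D) = -4 + D
N = 738 (N = 9*(86 + (-4 + (4*(-1) + 4))) = 9*(86 + (-4 + (-4 + 4))) = 9*(86 + (-4 + 0)) = 9*(86 - 4) = 9*82 = 738)
N*28 = 738*28 = 20664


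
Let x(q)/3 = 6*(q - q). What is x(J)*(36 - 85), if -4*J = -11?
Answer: 0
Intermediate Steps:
J = 11/4 (J = -¼*(-11) = 11/4 ≈ 2.7500)
x(q) = 0 (x(q) = 3*(6*(q - q)) = 3*(6*0) = 3*0 = 0)
x(J)*(36 - 85) = 0*(36 - 85) = 0*(-49) = 0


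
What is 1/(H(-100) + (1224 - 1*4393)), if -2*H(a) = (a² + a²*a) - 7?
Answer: 2/983669 ≈ 2.0332e-6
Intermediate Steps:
H(a) = 7/2 - a²/2 - a³/2 (H(a) = -((a² + a²*a) - 7)/2 = -((a² + a³) - 7)/2 = -(-7 + a² + a³)/2 = 7/2 - a²/2 - a³/2)
1/(H(-100) + (1224 - 1*4393)) = 1/((7/2 - ½*(-100)² - ½*(-100)³) + (1224 - 1*4393)) = 1/((7/2 - ½*10000 - ½*(-1000000)) + (1224 - 4393)) = 1/((7/2 - 5000 + 500000) - 3169) = 1/(990007/2 - 3169) = 1/(983669/2) = 2/983669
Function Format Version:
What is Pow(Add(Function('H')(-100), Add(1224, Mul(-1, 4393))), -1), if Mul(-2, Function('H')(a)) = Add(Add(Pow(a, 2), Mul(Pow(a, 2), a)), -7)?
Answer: Rational(2, 983669) ≈ 2.0332e-6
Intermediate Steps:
Function('H')(a) = Add(Rational(7, 2), Mul(Rational(-1, 2), Pow(a, 2)), Mul(Rational(-1, 2), Pow(a, 3))) (Function('H')(a) = Mul(Rational(-1, 2), Add(Add(Pow(a, 2), Mul(Pow(a, 2), a)), -7)) = Mul(Rational(-1, 2), Add(Add(Pow(a, 2), Pow(a, 3)), -7)) = Mul(Rational(-1, 2), Add(-7, Pow(a, 2), Pow(a, 3))) = Add(Rational(7, 2), Mul(Rational(-1, 2), Pow(a, 2)), Mul(Rational(-1, 2), Pow(a, 3))))
Pow(Add(Function('H')(-100), Add(1224, Mul(-1, 4393))), -1) = Pow(Add(Add(Rational(7, 2), Mul(Rational(-1, 2), Pow(-100, 2)), Mul(Rational(-1, 2), Pow(-100, 3))), Add(1224, Mul(-1, 4393))), -1) = Pow(Add(Add(Rational(7, 2), Mul(Rational(-1, 2), 10000), Mul(Rational(-1, 2), -1000000)), Add(1224, -4393)), -1) = Pow(Add(Add(Rational(7, 2), -5000, 500000), -3169), -1) = Pow(Add(Rational(990007, 2), -3169), -1) = Pow(Rational(983669, 2), -1) = Rational(2, 983669)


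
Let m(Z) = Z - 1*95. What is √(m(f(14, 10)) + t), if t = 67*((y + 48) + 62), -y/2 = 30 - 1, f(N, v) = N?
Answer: √3403 ≈ 58.335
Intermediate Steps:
y = -58 (y = -2*(30 - 1) = -2*29 = -58)
t = 3484 (t = 67*((-58 + 48) + 62) = 67*(-10 + 62) = 67*52 = 3484)
m(Z) = -95 + Z (m(Z) = Z - 95 = -95 + Z)
√(m(f(14, 10)) + t) = √((-95 + 14) + 3484) = √(-81 + 3484) = √3403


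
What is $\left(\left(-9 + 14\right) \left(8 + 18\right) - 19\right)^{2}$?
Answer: $12321$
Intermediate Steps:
$\left(\left(-9 + 14\right) \left(8 + 18\right) - 19\right)^{2} = \left(5 \cdot 26 - 19\right)^{2} = \left(130 - 19\right)^{2} = 111^{2} = 12321$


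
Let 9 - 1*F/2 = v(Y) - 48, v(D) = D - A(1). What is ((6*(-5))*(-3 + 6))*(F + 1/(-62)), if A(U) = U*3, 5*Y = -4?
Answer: -339219/31 ≈ -10943.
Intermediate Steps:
Y = -⅘ (Y = (⅕)*(-4) = -⅘ ≈ -0.80000)
A(U) = 3*U
v(D) = -3 + D (v(D) = D - 3 = -3 + D)
F = 608/5 (F = 18 - 2*((-3 - ⅘) - 48) = 18 - 2*(-19/5 - 48) = 18 - 2*(-259/5) = 18 + 518/5 = 608/5 ≈ 121.60)
((6*(-5))*(-3 + 6))*(F + 1/(-62)) = ((6*(-5))*(-3 + 6))*(608/5 + 1/(-62)) = (-30*3)*(608/5 - 1/62) = -90*37691/310 = -339219/31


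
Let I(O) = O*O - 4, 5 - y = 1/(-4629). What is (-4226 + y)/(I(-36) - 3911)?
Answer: 19539008/12123351 ≈ 1.6117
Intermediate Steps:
y = 23146/4629 (y = 5 - 1/(-4629) = 5 - 1*(-1/4629) = 5 + 1/4629 = 23146/4629 ≈ 5.0002)
I(O) = -4 + O² (I(O) = O² - 4 = -4 + O²)
(-4226 + y)/(I(-36) - 3911) = (-4226 + 23146/4629)/((-4 + (-36)²) - 3911) = -19539008/(4629*((-4 + 1296) - 3911)) = -19539008/(4629*(1292 - 3911)) = -19539008/4629/(-2619) = -19539008/4629*(-1/2619) = 19539008/12123351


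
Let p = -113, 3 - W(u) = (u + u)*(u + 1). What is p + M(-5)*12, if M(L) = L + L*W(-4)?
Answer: 1087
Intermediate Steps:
W(u) = 3 - 2*u*(1 + u) (W(u) = 3 - (u + u)*(u + 1) = 3 - 2*u*(1 + u))
M(L) = -20*L (M(L) = L + L*(3 - 2*(-4) - 2*(-4)**2) = L + L*(3 + 8 - 2*16) = L + L*(3 + 8 - 32) = L + L*(-21) = L - 21*L = -20*L)
p + M(-5)*12 = -113 - 20*(-5)*12 = -113 + 100*12 = -113 + 1200 = 1087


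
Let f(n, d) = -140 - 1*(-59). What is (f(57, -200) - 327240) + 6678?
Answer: -320643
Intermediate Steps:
f(n, d) = -81 (f(n, d) = -140 + 59 = -81)
(f(57, -200) - 327240) + 6678 = (-81 - 327240) + 6678 = -327321 + 6678 = -320643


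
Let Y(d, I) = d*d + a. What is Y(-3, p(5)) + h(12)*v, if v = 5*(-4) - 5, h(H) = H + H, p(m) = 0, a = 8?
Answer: -583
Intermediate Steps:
Y(d, I) = 8 + d² (Y(d, I) = d*d + 8 = d² + 8 = 8 + d²)
h(H) = 2*H
v = -25 (v = -20 - 5 = -25)
Y(-3, p(5)) + h(12)*v = (8 + (-3)²) + (2*12)*(-25) = (8 + 9) + 24*(-25) = 17 - 600 = -583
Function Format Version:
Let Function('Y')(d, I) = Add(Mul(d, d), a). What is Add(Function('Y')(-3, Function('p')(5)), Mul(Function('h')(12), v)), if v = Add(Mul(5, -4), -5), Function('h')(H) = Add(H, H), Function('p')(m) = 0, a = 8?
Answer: -583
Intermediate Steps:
Function('Y')(d, I) = Add(8, Pow(d, 2)) (Function('Y')(d, I) = Add(Mul(d, d), 8) = Add(Pow(d, 2), 8) = Add(8, Pow(d, 2)))
Function('h')(H) = Mul(2, H)
v = -25 (v = Add(-20, -5) = -25)
Add(Function('Y')(-3, Function('p')(5)), Mul(Function('h')(12), v)) = Add(Add(8, Pow(-3, 2)), Mul(Mul(2, 12), -25)) = Add(Add(8, 9), Mul(24, -25)) = Add(17, -600) = -583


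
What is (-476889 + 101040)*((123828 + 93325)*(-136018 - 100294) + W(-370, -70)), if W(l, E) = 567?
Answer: 19287014352809481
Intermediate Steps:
(-476889 + 101040)*((123828 + 93325)*(-136018 - 100294) + W(-370, -70)) = (-476889 + 101040)*((123828 + 93325)*(-136018 - 100294) + 567) = -375849*(217153*(-236312) + 567) = -375849*(-51315859736 + 567) = -375849*(-51315859169) = 19287014352809481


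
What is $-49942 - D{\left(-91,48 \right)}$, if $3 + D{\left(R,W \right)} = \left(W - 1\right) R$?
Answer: $-45662$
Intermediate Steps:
$D{\left(R,W \right)} = -3 + R \left(-1 + W\right)$ ($D{\left(R,W \right)} = -3 + \left(W - 1\right) R = -3 + \left(-1 + W\right) R = -3 + R \left(-1 + W\right)$)
$-49942 - D{\left(-91,48 \right)} = -49942 - \left(-3 - -91 - 4368\right) = -49942 - \left(-3 + 91 - 4368\right) = -49942 - -4280 = -49942 + 4280 = -45662$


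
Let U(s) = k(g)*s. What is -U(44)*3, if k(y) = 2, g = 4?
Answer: -264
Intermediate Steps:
U(s) = 2*s
-U(44)*3 = -2*44*3 = -1*88*3 = -88*3 = -264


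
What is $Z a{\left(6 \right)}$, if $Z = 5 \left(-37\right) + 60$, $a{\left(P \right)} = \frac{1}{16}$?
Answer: $- \frac{125}{16} \approx -7.8125$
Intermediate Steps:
$a{\left(P \right)} = \frac{1}{16}$
$Z = -125$ ($Z = -185 + 60 = -125$)
$Z a{\left(6 \right)} = \left(-125\right) \frac{1}{16} = - \frac{125}{16}$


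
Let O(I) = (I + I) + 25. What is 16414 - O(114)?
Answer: 16161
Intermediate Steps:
O(I) = 25 + 2*I (O(I) = 2*I + 25 = 25 + 2*I)
16414 - O(114) = 16414 - (25 + 2*114) = 16414 - (25 + 228) = 16414 - 1*253 = 16414 - 253 = 16161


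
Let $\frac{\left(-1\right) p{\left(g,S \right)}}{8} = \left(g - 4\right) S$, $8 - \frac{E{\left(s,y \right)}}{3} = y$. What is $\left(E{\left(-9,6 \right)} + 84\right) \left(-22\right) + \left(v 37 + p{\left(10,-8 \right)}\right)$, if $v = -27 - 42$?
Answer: $-4149$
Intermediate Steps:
$E{\left(s,y \right)} = 24 - 3 y$
$v = -69$ ($v = -27 - 42 = -69$)
$p{\left(g,S \right)} = - 8 S \left(-4 + g\right)$ ($p{\left(g,S \right)} = - 8 \left(g - 4\right) S = - 8 \left(-4 + g\right) S = - 8 S \left(-4 + g\right)$)
$\left(E{\left(-9,6 \right)} + 84\right) \left(-22\right) + \left(v 37 + p{\left(10,-8 \right)}\right) = \left(\left(24 - 18\right) + 84\right) \left(-22\right) - \left(2553 + 64 \left(4 - 10\right)\right) = \left(6 + 84\right) \left(-22\right) - \left(2553 + 64 \left(-6\right)\right) = 90 \left(-22\right) + \left(-2553 + 384\right) = -1980 - 2169 = -4149$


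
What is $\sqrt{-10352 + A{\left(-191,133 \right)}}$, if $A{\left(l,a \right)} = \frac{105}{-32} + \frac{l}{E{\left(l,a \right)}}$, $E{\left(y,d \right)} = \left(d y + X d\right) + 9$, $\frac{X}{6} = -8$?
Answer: $\frac{i \sqrt{167314951105330}}{127112} \approx 101.76 i$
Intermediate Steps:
$X = -48$ ($X = 6 \left(-8\right) = -48$)
$E{\left(y,d \right)} = 9 - 48 d + d y$ ($E{\left(y,d \right)} = \left(d y - 48 d\right) + 9 = \left(- 48 d + d y\right) + 9 = 9 - 48 d + d y$)
$A{\left(l,a \right)} = - \frac{105}{32} + \frac{l}{9 - 48 a + a l}$ ($A{\left(l,a \right)} = \frac{105}{-32} + \frac{l}{9 - 48 a + a l} = 105 \left(- \frac{1}{32}\right) + \frac{l}{9 - 48 a + a l} = - \frac{105}{32} + \frac{l}{9 - 48 a + a l}$)
$\sqrt{-10352 + A{\left(-191,133 \right)}} = \sqrt{-10352 - \left(\frac{105}{32} + \frac{191}{9 - 6384 + 133 \left(-191\right)}\right)} = \sqrt{-10352 - \left(\frac{105}{32} + \frac{191}{9 - 6384 - 25403}\right)} = \sqrt{-10352 - \left(\frac{105}{32} + \frac{191}{-31778}\right)} = \sqrt{-10352 - \frac{1665289}{508448}} = \sqrt{- \frac{5265118985}{508448}} = \frac{i \sqrt{167314951105330}}{127112}$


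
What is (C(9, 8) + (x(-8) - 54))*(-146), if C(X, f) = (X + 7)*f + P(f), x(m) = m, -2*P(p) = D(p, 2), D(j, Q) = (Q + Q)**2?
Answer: -8468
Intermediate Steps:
D(j, Q) = 4*Q**2 (D(j, Q) = (2*Q)**2 = 4*Q**2)
P(p) = -8 (P(p) = -2*2**2 = -2*4 = -1/2*16 = -8)
C(X, f) = -8 + f*(7 + X) (C(X, f) = (X + 7)*f - 8 = (7 + X)*f - 8 = f*(7 + X) - 8 = -8 + f*(7 + X))
(C(9, 8) + (x(-8) - 54))*(-146) = ((-8 + 7*8 + 9*8) + (-8 - 54))*(-146) = ((-8 + 56 + 72) - 62)*(-146) = (120 - 62)*(-146) = 58*(-146) = -8468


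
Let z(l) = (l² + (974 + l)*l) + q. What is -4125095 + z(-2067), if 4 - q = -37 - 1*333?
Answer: 2406999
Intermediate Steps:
q = 374 (q = 4 - (-37 - 1*333) = 4 - (-37 - 333) = 4 - 1*(-370) = 4 + 370 = 374)
z(l) = 374 + l² + l*(974 + l) (z(l) = (l² + (974 + l)*l) + 374 = (l² + l*(974 + l)) + 374 = 374 + l² + l*(974 + l))
-4125095 + z(-2067) = -4125095 + (374 + 2*(-2067)² + 974*(-2067)) = -4125095 + (374 + 2*4272489 - 2013258) = -4125095 + (374 + 8544978 - 2013258) = -4125095 + 6532094 = 2406999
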